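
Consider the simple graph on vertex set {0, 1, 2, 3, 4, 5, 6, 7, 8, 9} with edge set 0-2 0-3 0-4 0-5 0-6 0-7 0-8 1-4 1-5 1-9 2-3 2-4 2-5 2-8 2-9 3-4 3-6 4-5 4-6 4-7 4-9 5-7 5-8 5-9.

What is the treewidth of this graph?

3

A width-3 tree decomposition is:
Bags: B1 = {0, 2, 5, 8}  B2 = {0, 2, 4, 5}  B3 = {2, 4, 5, 9}  B4 = {0, 2, 3, 4}  B5 = {0, 3, 4, 6}  B6 = {0, 4, 5, 7}  B7 = {1, 4, 5, 9}
Tree: B1–B2, B2–B3, B2–B4, B4–B5, B2–B6, B3–B7
Every bag has size at most 4, so the width is 4 − 1 = 3 and tw(G) ≤ 3. For the lower bound, the 4 vertices {0, 2, 5, 8} are pairwise adjacent, and any tree decomposition puts a clique entirely inside one bag — forcing width ≥ 3. Hence tw(G) = 3 exactly.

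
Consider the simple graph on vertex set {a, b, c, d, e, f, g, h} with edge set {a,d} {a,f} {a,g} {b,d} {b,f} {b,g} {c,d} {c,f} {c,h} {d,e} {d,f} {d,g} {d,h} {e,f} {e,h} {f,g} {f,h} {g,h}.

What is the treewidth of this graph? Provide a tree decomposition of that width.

Each bag holds 4 vertices, so the decomposition has width 3, which upper-bounds the treewidth. Conversely, {d, f, g, h} is a clique of size 4, and the vertices of any clique must share a bag in every tree decomposition; so some bag has ≥ 4 vertices and tw(G) ≥ 3. Combining the bounds, tw(G) = 3.

Treewidth 3.
One such decomposition:
Bags: B1 = {b, d, f, g}  B2 = {d, f, g, h}  B3 = {d, e, f, h}  B4 = {a, d, f, g}  B5 = {c, d, f, h}
Tree: B1–B2, B2–B3, B1–B4, B2–B5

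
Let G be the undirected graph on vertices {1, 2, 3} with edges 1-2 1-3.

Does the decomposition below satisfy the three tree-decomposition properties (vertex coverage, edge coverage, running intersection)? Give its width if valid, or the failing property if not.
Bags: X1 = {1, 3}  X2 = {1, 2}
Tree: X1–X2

Checking the three conditions: (i) the bags cover all of {1, 2, 3}; (ii) for each edge, some bag contains both endpoints; (iii) the bags containing any fixed vertex form a subtree. All hold, so the decomposition is valid with width 2 − 1 = 1.

Yes; width 1.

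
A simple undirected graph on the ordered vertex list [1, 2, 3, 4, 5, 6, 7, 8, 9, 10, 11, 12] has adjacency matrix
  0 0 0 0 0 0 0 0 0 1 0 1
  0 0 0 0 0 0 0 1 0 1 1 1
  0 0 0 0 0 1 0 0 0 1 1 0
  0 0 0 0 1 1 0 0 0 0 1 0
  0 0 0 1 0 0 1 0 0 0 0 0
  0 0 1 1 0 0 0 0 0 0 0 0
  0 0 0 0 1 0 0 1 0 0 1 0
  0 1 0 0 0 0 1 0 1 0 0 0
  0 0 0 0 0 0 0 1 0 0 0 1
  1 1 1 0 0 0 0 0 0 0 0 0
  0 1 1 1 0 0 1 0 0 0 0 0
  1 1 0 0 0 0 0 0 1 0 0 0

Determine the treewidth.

3

A width-3 tree decomposition is:
Bags: B1 = {1, 9, 10, 12}  B2 = {2, 9, 10, 12}  B3 = {2, 8, 9, 10}  B4 = {2, 3, 8, 10}  B5 = {2, 3, 8, 11}  B6 = {3, 7, 8, 11}  B7 = {3, 6, 7, 11}  B8 = {4, 6, 7, 11}  B9 = {4, 5, 6, 7}
Tree: B1–B2, B2–B3, B3–B4, B4–B5, B5–B6, B6–B7, B7–B8, B8–B9
Each bag holds 4 vertices, so the decomposition has width 3, which upper-bounds the treewidth. For the lower bound: the 4 vertex sets {1,9,12}, {10}, {2}, {3,7,8,11} are disjoint, each induces a connected subgraph, and every pair is joined by at least one edge of G. Contracting each set to a single vertex therefore yields K_{4} as a minor, and since treewidth is minor-monotone, tw(G) ≥ tw(K_{4}) = 3. The upper and lower bounds meet at 3, so that is the treewidth.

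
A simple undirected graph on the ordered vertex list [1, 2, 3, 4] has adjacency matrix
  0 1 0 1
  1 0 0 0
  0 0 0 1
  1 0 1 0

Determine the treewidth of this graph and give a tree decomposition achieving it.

The largest bag has 2 vertices, giving width 1; this decomposition certifies tw(G) ≤ 1. G has an edge, so its treewidth is at least 1. Combining the bounds, tw(G) = 1.

Treewidth 1.
One such decomposition:
Bags: B1 = {1, 4}  B2 = {3, 4}  B3 = {1, 2}
Tree: B1–B2, B1–B3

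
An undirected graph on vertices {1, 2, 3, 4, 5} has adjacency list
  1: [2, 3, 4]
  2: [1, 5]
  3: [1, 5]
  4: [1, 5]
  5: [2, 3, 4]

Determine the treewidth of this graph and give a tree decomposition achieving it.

Each bag holds 3 vertices, so the decomposition has width 2, which upper-bounds the treewidth. For the lower bound, G contains the cycle 5–2–1–4–5, so G is not a forest; only forests have treewidth ≤ 1, hence tw(G) ≥ 2. Combining the bounds, tw(G) = 2.

Treewidth 2.
One optimal decomposition is:
Bags: B1 = {1, 2, 5}  B2 = {1, 4, 5}  B3 = {1, 3, 5}
Tree: B1–B2, B2–B3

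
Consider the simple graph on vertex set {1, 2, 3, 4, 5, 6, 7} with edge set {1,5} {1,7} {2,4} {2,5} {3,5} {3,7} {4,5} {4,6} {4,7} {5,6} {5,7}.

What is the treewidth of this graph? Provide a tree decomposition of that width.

Treewidth 2.
One such decomposition:
Bags: B1 = {4, 5, 7}  B2 = {1, 5, 7}  B3 = {4, 5, 6}  B4 = {2, 4, 5}  B5 = {3, 5, 7}
Tree: B1–B2, B1–B3, B3–B4, B2–B5

Each bag holds 3 vertices, so the decomposition has width 2, which upper-bounds the treewidth. Conversely, {1, 5, 7} is a clique of size 3, and the vertices of any clique must share a bag in every tree decomposition; so some bag has ≥ 3 vertices and tw(G) ≥ 2. Hence tw(G) = 2 exactly.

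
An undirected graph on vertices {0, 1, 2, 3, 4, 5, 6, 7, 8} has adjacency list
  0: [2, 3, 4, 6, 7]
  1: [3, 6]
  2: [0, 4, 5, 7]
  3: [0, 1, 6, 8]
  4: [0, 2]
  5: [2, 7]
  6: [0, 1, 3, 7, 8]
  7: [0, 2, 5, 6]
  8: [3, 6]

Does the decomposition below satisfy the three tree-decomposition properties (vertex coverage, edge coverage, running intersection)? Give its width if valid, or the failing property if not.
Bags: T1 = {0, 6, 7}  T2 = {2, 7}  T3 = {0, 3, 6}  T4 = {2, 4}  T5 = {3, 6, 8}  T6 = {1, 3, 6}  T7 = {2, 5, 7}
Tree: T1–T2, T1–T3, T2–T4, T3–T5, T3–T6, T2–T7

No — edge (0,2) lies in no bag.

A tree decomposition must satisfy three properties: every vertex lies in some bag; for every edge, both endpoints lie together in some bag; and for every vertex, the bags containing it form a connected subtree. Here edge (0,2) lies in no bag, so the decomposition is invalid.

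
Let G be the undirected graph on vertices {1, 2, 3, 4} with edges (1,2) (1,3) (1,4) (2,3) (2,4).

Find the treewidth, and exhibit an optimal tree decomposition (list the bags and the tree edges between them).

Each bag holds 3 vertices, so the decomposition has width 2, which upper-bounds the treewidth. On the other hand G contains the 3-clique {1, 2, 3}. A clique must lie in a single bag of any decomposition, so no decomposition can have width below 2. The upper and lower bounds meet at 2, so that is the treewidth.

Treewidth 2.
One optimal decomposition is:
Bags: B1 = {1, 2, 3}  B2 = {1, 2, 4}
Tree: B1–B2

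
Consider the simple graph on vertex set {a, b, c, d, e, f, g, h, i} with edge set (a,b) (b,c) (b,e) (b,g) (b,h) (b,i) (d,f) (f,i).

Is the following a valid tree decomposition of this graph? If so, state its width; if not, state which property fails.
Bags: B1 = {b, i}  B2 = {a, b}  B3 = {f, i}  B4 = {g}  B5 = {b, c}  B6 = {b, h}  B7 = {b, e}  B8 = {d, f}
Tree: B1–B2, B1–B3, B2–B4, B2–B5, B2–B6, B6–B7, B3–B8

A tree decomposition must satisfy three properties: every vertex lies in some bag; for every edge, both endpoints lie together in some bag; and for every vertex, the bags containing it form a connected subtree. Here edge (b,g) lies in no bag, so the decomposition is invalid.

No — edge (b,g) lies in no bag.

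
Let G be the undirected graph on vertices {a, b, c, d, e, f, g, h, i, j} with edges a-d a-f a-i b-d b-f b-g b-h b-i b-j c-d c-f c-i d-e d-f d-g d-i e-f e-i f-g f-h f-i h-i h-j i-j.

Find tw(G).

A width-3 tree decomposition is:
Bags: B1 = {b, f, h, i}  B2 = {b, d, f, i}  B3 = {d, e, f, i}  B4 = {b, d, f, g}  B5 = {c, d, f, i}  B6 = {a, d, f, i}  B7 = {b, h, i, j}
Tree: B1–B2, B2–B3, B2–B4, B3–B5, B5–B6, B1–B7
Each bag holds 4 vertices, so the decomposition has width 3, which upper-bounds the treewidth. On the other hand G contains the 4-clique {b, h, i, j}. A clique must lie in a single bag of any decomposition, so no decomposition can have width below 3. The upper and lower bounds meet at 3, so that is the treewidth.

3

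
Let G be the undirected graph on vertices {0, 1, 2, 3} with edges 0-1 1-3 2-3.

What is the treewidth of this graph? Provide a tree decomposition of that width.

Treewidth 1.
One optimal decomposition is:
Bags: B1 = {1, 3}  B2 = {0, 1}  B3 = {2, 3}
Tree: B1–B2, B1–B3

Each bag holds 2 vertices, so the decomposition has width 1, which upper-bounds the treewidth. Any graph with an edge has treewidth ≥ 1, and G has the edge 3–1. The upper and lower bounds meet at 1, so that is the treewidth.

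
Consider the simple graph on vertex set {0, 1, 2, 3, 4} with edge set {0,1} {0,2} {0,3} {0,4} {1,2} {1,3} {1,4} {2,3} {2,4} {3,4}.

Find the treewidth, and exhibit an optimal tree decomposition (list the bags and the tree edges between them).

With just one bag of size 5, the width is 5 − 1 = 4, so tw(G) ≤ 4. For the lower bound, the 5 vertices {0, 1, 2, 3, 4} are pairwise adjacent, and any tree decomposition puts a clique entirely inside one bag — forcing width ≥ 4. Hence tw(G) = 4 exactly.

Treewidth 4.
One optimal decomposition is:
Bags: B1 = {0, 1, 2, 3, 4}
Tree: (single bag)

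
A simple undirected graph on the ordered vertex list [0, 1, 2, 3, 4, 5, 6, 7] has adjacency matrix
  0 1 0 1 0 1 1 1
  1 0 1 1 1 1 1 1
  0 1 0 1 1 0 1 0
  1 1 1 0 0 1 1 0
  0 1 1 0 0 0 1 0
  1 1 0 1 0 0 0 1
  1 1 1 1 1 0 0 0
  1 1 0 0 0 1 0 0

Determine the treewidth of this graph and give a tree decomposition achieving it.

Treewidth 3.
One such decomposition:
Bags: B1 = {0, 1, 3, 6}  B2 = {0, 1, 3, 5}  B3 = {1, 2, 3, 6}  B4 = {1, 2, 4, 6}  B5 = {0, 1, 5, 7}
Tree: B1–B2, B1–B3, B3–B4, B2–B5

The largest bag has 4 vertices, giving width 3; this decomposition certifies tw(G) ≤ 3. For the lower bound, the 4 vertices {0, 1, 3, 5} are pairwise adjacent, and any tree decomposition puts a clique entirely inside one bag — forcing width ≥ 3. Hence tw(G) = 3 exactly.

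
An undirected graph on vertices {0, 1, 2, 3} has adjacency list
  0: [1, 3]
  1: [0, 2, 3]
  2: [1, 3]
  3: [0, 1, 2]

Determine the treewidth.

2

A width-2 tree decomposition is:
Bags: B1 = {1, 2, 3}  B2 = {0, 1, 3}
Tree: B1–B2
The largest bag has 3 vertices, giving width 2; this decomposition certifies tw(G) ≤ 2. On the other hand G contains the 3-clique {0, 1, 3}. A clique must lie in a single bag of any decomposition, so no decomposition can have width below 2. Hence tw(G) = 2 exactly.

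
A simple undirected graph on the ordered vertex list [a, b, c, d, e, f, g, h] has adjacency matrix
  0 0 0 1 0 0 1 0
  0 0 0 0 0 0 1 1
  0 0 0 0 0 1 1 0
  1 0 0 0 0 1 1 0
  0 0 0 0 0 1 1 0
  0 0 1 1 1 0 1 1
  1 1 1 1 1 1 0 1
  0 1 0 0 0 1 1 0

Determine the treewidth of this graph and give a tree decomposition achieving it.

Treewidth 2.
One optimal decomposition is:
Bags: B1 = {e, f, g}  B2 = {c, f, g}  B3 = {d, f, g}  B4 = {a, d, g}  B5 = {f, g, h}  B6 = {b, g, h}
Tree: B1–B2, B2–B3, B3–B4, B1–B5, B5–B6

Each bag holds 3 vertices, so the decomposition has width 2, which upper-bounds the treewidth. Conversely, {a, d, g} is a clique of size 3, and the vertices of any clique must share a bag in every tree decomposition; so some bag has ≥ 3 vertices and tw(G) ≥ 2. Combining the bounds, tw(G) = 2.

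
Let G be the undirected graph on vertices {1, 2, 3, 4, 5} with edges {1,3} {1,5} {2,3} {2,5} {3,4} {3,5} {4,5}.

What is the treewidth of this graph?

A width-2 tree decomposition is:
Bags: B1 = {3, 4, 5}  B2 = {2, 3, 5}  B3 = {1, 3, 5}
Tree: B1–B2, B1–B3
Each bag holds 3 vertices, so the decomposition has width 2, which upper-bounds the treewidth. On the other hand G contains the 3-clique {1, 3, 5}. A clique must lie in a single bag of any decomposition, so no decomposition can have width below 2. The upper and lower bounds meet at 2, so that is the treewidth.

2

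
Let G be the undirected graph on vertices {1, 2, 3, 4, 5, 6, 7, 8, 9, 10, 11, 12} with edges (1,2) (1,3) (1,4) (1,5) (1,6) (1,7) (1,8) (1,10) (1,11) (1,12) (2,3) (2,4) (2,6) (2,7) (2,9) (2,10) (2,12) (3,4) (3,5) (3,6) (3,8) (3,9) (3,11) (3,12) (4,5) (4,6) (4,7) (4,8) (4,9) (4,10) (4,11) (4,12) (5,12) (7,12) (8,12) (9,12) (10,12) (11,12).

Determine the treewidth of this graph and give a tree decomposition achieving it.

Treewidth 4.
One optimal decomposition is:
Bags: B1 = {2, 3, 4, 9, 12}  B2 = {1, 2, 3, 4, 12}  B3 = {1, 3, 4, 11, 12}  B4 = {1, 3, 4, 5, 12}  B5 = {1, 2, 4, 10, 12}  B6 = {1, 2, 3, 4, 6}  B7 = {1, 3, 4, 8, 12}  B8 = {1, 2, 4, 7, 12}
Tree: B1–B2, B2–B3, B3–B4, B2–B5, B2–B6, B3–B7, B2–B8

Every bag has size at most 5, so the width is 5 − 1 = 4 and tw(G) ≤ 4. On the other hand G contains the 5-clique {1, 2, 4, 10, 12}. A clique must lie in a single bag of any decomposition, so no decomposition can have width below 4. Combining the bounds, tw(G) = 4.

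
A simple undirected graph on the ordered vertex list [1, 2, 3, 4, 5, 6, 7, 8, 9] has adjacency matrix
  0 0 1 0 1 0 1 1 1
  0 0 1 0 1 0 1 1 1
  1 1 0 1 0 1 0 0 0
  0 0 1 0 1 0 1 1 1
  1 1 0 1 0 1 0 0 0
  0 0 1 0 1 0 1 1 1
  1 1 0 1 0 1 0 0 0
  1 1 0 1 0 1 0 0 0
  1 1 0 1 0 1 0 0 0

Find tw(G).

4

A width-4 tree decomposition is:
Bags: B1 = {1, 2, 4, 5, 6}  B2 = {1, 2, 3, 4, 6}  B3 = {1, 2, 4, 6, 8}  B4 = {1, 2, 4, 6, 9}  B5 = {1, 2, 4, 6, 7}
Tree: B1–B2, B2–B3, B3–B4, B4–B5
The largest bag has 5 vertices, giving width 4; this decomposition certifies tw(G) ≤ 4. For the lower bound: the 5 vertex sets {1,5}, {3,6}, {4,8}, {2}, {9} are disjoint, each induces a connected subgraph, and every pair is joined by at least one edge of G. Contracting each set to a single vertex therefore yields K_{5} as a minor, and since treewidth is minor-monotone, tw(G) ≥ tw(K_{5}) = 4. The upper and lower bounds meet at 4, so that is the treewidth.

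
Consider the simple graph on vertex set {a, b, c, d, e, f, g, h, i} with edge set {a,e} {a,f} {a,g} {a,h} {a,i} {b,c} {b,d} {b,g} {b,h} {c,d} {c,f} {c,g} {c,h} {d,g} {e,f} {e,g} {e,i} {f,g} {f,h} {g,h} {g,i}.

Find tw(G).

A width-3 tree decomposition is:
Bags: B1 = {a, f, g, h}  B2 = {a, e, f, g}  B3 = {c, f, g, h}  B4 = {b, c, g, h}  B5 = {a, e, g, i}  B6 = {b, c, d, g}
Tree: B1–B2, B1–B3, B3–B4, B2–B5, B4–B6
Every bag has size at most 4, so the width is 4 − 1 = 3 and tw(G) ≤ 3. Conversely, {b, c, d, g} is a clique of size 4, and the vertices of any clique must share a bag in every tree decomposition; so some bag has ≥ 4 vertices and tw(G) ≥ 3. Combining the bounds, tw(G) = 3.

3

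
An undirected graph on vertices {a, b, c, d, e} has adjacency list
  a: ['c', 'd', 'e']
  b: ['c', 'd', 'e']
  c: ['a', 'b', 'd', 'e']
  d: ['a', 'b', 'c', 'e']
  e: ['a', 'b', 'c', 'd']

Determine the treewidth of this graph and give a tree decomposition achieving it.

Every bag has size at most 4, so the width is 4 − 1 = 3 and tw(G) ≤ 3. For the lower bound, the 4 vertices {a, c, d, e} are pairwise adjacent, and any tree decomposition puts a clique entirely inside one bag — forcing width ≥ 3. The upper and lower bounds meet at 3, so that is the treewidth.

Treewidth 3.
One optimal decomposition is:
Bags: B1 = {a, c, d, e}  B2 = {b, c, d, e}
Tree: B1–B2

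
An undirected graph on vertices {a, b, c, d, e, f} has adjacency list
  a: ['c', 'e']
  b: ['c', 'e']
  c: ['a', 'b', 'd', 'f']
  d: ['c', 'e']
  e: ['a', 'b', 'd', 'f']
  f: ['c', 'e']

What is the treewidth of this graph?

2

A width-2 tree decomposition is:
Bags: B1 = {a, c, e}  B2 = {b, c, e}  B3 = {c, d, e}  B4 = {c, e, f}
Tree: B1–B2, B2–B3, B3–B4
Every bag has size at most 3, so the width is 3 − 1 = 2 and tw(G) ≤ 2. For the lower bound, G contains the cycle e–a–c–b–e, so G is not a forest; only forests have treewidth ≤ 1, hence tw(G) ≥ 2. The upper and lower bounds meet at 2, so that is the treewidth.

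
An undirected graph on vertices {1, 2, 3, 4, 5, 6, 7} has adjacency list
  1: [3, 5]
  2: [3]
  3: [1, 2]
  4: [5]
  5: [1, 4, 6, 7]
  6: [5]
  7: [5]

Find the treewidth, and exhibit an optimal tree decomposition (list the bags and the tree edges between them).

Treewidth 1.
One optimal decomposition is:
Bags: B1 = {5, 6}  B2 = {5, 7}  B3 = {1, 5}  B4 = {4, 5}  B5 = {1, 3}  B6 = {2, 3}
Tree: B1–B2, B1–B3, B2–B4, B3–B5, B5–B6

Every bag has size at most 2, so the width is 2 − 1 = 1 and tw(G) ≤ 1. Any graph with an edge has treewidth ≥ 1, and G has the edge 6–5. Therefore the treewidth is 1.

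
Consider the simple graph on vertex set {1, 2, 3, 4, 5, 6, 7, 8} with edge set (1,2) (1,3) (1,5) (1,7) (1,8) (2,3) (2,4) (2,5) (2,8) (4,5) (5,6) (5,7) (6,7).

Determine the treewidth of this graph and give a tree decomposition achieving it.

The largest bag has 3 vertices, giving width 2; this decomposition certifies tw(G) ≤ 2. On the other hand G contains the 3-clique {1, 2, 8}. A clique must lie in a single bag of any decomposition, so no decomposition can have width below 2. Combining the bounds, tw(G) = 2.

Treewidth 2.
One optimal decomposition is:
Bags: B1 = {1, 2, 3}  B2 = {1, 2, 5}  B3 = {1, 5, 7}  B4 = {1, 2, 8}  B5 = {2, 4, 5}  B6 = {5, 6, 7}
Tree: B1–B2, B2–B3, B1–B4, B2–B5, B3–B6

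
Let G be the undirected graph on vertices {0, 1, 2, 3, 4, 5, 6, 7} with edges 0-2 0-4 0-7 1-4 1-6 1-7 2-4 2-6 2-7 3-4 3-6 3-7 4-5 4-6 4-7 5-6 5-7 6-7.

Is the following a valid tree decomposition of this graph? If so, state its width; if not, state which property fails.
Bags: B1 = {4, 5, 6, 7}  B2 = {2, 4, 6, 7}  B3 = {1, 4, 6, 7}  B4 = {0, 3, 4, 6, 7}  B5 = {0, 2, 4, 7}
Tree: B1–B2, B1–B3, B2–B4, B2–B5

A tree decomposition must satisfy three properties: every vertex lies in some bag; for every edge, both endpoints lie together in some bag; and for every vertex, the bags containing it form a connected subtree. Here bags containing vertex 0 are not connected in the tree, so the decomposition is invalid.

No — bags containing vertex 0 are not connected in the tree.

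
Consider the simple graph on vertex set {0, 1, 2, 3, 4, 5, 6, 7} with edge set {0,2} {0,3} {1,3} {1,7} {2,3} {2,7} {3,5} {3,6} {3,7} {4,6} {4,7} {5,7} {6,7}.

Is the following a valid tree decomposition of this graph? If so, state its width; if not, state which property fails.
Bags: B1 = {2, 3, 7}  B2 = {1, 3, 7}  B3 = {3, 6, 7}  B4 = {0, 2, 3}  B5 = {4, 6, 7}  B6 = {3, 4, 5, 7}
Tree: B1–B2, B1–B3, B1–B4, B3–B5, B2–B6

A tree decomposition must satisfy three properties: every vertex lies in some bag; for every edge, both endpoints lie together in some bag; and for every vertex, the bags containing it form a connected subtree. Here bags containing vertex 4 are not connected in the tree, so the decomposition is invalid.

No — bags containing vertex 4 are not connected in the tree.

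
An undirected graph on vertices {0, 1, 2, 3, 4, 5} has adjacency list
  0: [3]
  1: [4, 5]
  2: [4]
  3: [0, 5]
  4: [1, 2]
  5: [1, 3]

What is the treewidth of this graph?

1

A width-1 tree decomposition is:
Bags: B1 = {0, 3}  B2 = {3, 5}  B3 = {1, 5}  B4 = {1, 4}  B5 = {2, 4}
Tree: B1–B2, B2–B3, B3–B4, B4–B5
Every bag has size at most 2, so the width is 2 − 1 = 1 and tw(G) ≤ 1. Any graph with an edge has treewidth ≥ 1, and G has the edge 0–3. Hence tw(G) = 1 exactly.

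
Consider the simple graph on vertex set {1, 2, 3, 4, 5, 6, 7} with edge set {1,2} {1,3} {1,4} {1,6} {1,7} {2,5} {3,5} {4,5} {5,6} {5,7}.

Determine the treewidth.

A width-2 tree decomposition is:
Bags: B1 = {1, 5, 6}  B2 = {1, 3, 5}  B3 = {1, 5, 7}  B4 = {1, 2, 5}  B5 = {1, 4, 5}
Tree: B1–B2, B2–B3, B3–B4, B4–B5
The largest bag has 3 vertices, giving width 2; this decomposition certifies tw(G) ≤ 2. Since 1–6–5–3–1 is a cycle in G, G is not acyclic. Forests are exactly the graphs of treewidth ≤ 1, so tw(G) ≥ 2. Combining the bounds, tw(G) = 2.

2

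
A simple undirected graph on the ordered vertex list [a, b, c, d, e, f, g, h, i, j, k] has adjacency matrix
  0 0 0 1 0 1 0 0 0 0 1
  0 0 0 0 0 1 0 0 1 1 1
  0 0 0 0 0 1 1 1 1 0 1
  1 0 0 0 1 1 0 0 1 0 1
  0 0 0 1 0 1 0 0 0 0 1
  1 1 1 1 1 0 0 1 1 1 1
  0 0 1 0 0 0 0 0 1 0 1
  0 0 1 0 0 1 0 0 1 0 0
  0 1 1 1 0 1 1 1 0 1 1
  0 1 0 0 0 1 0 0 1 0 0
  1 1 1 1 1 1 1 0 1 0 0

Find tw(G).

A width-3 tree decomposition is:
Bags: B1 = {b, f, i, j}  B2 = {b, f, i, k}  B3 = {d, f, i, k}  B4 = {c, f, i, k}  B5 = {c, g, i, k}  B6 = {d, e, f, k}  B7 = {c, f, h, i}  B8 = {a, d, f, k}
Tree: B1–B2, B2–B3, B3–B4, B4–B5, B3–B6, B4–B7, B3–B8
Every bag has size at most 4, so the width is 4 − 1 = 3 and tw(G) ≤ 3. On the other hand G contains the 4-clique {c, g, i, k}. A clique must lie in a single bag of any decomposition, so no decomposition can have width below 3. Hence tw(G) = 3 exactly.

3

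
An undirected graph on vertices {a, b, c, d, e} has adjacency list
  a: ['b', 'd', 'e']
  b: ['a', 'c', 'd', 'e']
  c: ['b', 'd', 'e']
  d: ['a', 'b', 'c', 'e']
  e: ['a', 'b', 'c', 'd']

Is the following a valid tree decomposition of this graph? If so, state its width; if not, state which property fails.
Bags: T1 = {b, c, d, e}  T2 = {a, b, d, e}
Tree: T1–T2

Yes; width 3.

Vertex coverage: the bags together contain {a, b, c, d, e}, the full vertex set. Edge coverage: each edge of G has both endpoints in at least one bag. Running intersection: for every vertex, the bags containing it form a connected subtree. All three properties hold, so this is a valid tree decomposition of width max|bag| − 1 = 3, and hence tw(G) ≤ 3.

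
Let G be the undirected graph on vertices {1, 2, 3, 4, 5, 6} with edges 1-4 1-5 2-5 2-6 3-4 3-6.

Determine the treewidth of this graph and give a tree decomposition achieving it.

Every bag has size at most 3, so the width is 3 − 1 = 2 and tw(G) ≤ 2. For the lower bound, G contains the cycle 5–2–6–3–4–1–5, so G is not a forest; only forests have treewidth ≤ 1, hence tw(G) ≥ 2. Therefore the treewidth is 2.

Treewidth 2.
Bags: B1 = {2, 5, 6}  B2 = {3, 5, 6}  B3 = {3, 4, 5}  B4 = {1, 4, 5}
Tree: B1–B2, B2–B3, B3–B4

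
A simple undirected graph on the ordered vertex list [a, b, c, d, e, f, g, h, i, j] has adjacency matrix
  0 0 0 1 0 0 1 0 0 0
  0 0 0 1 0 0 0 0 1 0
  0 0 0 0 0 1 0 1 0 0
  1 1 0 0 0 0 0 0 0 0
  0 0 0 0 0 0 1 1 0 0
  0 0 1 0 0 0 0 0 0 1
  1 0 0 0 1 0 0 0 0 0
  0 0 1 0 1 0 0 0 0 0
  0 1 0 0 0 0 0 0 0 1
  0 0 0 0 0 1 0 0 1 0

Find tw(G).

A width-2 tree decomposition is:
Bags: B1 = {a, e, g}  B2 = {a, e, h}  B3 = {a, c, h}  B4 = {a, c, f}  B5 = {a, f, j}  B6 = {a, i, j}  B7 = {a, b, i}  B8 = {a, b, d}
Tree: B1–B2, B2–B3, B3–B4, B4–B5, B5–B6, B6–B7, B7–B8
Every bag has size at most 3, so the width is 3 − 1 = 2 and tw(G) ≤ 2. The edges a–g–e–h–c–f–j–i–b–d–a form a cycle, so G is not a tree and its treewidth is at least 2. Combining the bounds, tw(G) = 2.

2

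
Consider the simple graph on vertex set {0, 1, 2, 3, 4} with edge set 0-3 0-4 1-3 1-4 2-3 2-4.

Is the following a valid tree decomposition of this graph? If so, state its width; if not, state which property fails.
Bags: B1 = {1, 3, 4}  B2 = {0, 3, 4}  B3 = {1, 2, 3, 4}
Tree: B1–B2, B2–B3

No — bags containing vertex 1 are not connected in the tree.

A tree decomposition must satisfy three properties: every vertex lies in some bag; for every edge, both endpoints lie together in some bag; and for every vertex, the bags containing it form a connected subtree. Here bags containing vertex 1 are not connected in the tree, so the decomposition is invalid.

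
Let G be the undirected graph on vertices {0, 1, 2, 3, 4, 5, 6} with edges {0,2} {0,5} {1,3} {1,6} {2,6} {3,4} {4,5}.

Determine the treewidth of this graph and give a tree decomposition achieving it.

Every bag has size at most 3, so the width is 3 − 1 = 2 and tw(G) ≤ 2. Since 0–5–4–3–1–6–2–0 is a cycle in G, G is not acyclic. Forests are exactly the graphs of treewidth ≤ 1, so tw(G) ≥ 2. The upper and lower bounds meet at 2, so that is the treewidth.

Treewidth 2.
One such decomposition:
Bags: B1 = {0, 4, 5}  B2 = {0, 3, 4}  B3 = {0, 1, 3}  B4 = {0, 1, 6}  B5 = {0, 2, 6}
Tree: B1–B2, B2–B3, B3–B4, B4–B5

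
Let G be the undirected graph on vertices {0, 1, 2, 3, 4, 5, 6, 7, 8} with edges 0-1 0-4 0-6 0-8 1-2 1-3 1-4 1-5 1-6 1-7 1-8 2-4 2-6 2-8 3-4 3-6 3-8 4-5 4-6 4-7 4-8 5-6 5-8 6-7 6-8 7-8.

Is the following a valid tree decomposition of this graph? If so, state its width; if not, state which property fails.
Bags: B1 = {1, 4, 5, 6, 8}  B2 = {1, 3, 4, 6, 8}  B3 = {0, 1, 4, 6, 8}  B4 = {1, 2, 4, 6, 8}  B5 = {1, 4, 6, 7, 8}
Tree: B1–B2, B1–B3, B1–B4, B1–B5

Yes; width 4.

Every vertex of G appears in some bag (union = {0, 1, 2, 3, 4, 5, 6, 7, 8}); every edge is covered by a bag; and for each vertex v the set of bags containing v is connected in the bag tree. The decomposition is therefore valid. The largest bag has 5 vertices, so the width is 4.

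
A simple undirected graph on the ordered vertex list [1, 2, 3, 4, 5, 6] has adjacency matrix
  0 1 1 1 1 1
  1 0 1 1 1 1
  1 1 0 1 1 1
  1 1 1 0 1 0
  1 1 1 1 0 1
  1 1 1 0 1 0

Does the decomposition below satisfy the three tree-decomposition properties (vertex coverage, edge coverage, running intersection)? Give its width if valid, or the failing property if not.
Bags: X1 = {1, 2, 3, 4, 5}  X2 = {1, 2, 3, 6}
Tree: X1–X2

No — edge (5,6) lies in no bag.

A tree decomposition must satisfy three properties: every vertex lies in some bag; for every edge, both endpoints lie together in some bag; and for every vertex, the bags containing it form a connected subtree. Here edge (5,6) lies in no bag, so the decomposition is invalid.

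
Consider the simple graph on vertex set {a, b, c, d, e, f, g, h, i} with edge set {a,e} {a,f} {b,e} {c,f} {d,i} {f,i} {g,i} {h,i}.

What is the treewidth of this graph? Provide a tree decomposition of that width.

Treewidth 1.
One optimal decomposition is:
Bags: B1 = {h, i}  B2 = {f, i}  B3 = {a, f}  B4 = {a, e}  B5 = {c, f}  B6 = {g, i}  B7 = {d, i}  B8 = {b, e}
Tree: B1–B2, B2–B3, B3–B4, B2–B5, B1–B6, B1–B7, B4–B8

Each bag holds 2 vertices, so the decomposition has width 1, which upper-bounds the treewidth. G has an edge, so its treewidth is at least 1. Combining the bounds, tw(G) = 1.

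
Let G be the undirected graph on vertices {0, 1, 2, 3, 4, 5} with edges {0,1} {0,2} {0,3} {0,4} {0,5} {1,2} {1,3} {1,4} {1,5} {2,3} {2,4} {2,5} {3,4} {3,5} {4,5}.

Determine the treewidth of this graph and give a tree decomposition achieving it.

Treewidth 5.
One such decomposition:
Bags: B1 = {0, 1, 2, 3, 4, 5}
Tree: (single bag)

A single bag containing all 6 vertices is trivially a valid decomposition of width 5. On the other hand G contains the 6-clique {0, 1, 2, 3, 4, 5}. A clique must lie in a single bag of any decomposition, so no decomposition can have width below 5. Combining the bounds, tw(G) = 5.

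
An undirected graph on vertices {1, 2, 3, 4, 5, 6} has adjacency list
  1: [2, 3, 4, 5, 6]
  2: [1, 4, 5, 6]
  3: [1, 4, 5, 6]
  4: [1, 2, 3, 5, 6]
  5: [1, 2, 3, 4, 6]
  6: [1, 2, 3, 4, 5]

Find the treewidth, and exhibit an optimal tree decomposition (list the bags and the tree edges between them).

Every bag has size at most 5, so the width is 5 − 1 = 4 and tw(G) ≤ 4. On the other hand G contains the 5-clique {1, 2, 4, 5, 6}. A clique must lie in a single bag of any decomposition, so no decomposition can have width below 4. Combining the bounds, tw(G) = 4.

Treewidth 4.
Bags: B1 = {1, 3, 4, 5, 6}  B2 = {1, 2, 4, 5, 6}
Tree: B1–B2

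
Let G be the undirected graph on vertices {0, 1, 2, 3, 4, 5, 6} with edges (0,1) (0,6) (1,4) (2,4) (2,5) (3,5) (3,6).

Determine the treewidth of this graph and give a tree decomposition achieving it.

Treewidth 2.
One such decomposition:
Bags: B1 = {0, 1, 4}  B2 = {0, 2, 4}  B3 = {0, 2, 5}  B4 = {0, 3, 5}  B5 = {0, 3, 6}
Tree: B1–B2, B2–B3, B3–B4, B4–B5

The largest bag has 3 vertices, giving width 2; this decomposition certifies tw(G) ≤ 2. For the lower bound, G contains the cycle 0–1–4–2–5–3–6–0, so G is not a forest; only forests have treewidth ≤ 1, hence tw(G) ≥ 2. The upper and lower bounds meet at 2, so that is the treewidth.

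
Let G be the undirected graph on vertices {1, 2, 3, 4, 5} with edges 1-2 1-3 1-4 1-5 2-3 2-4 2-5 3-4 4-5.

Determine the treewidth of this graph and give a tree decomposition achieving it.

The largest bag has 4 vertices, giving width 3; this decomposition certifies tw(G) ≤ 3. Conversely, {1, 2, 3, 4} is a clique of size 4, and the vertices of any clique must share a bag in every tree decomposition; so some bag has ≥ 4 vertices and tw(G) ≥ 3. Therefore the treewidth is 3.

Treewidth 3.
One optimal decomposition is:
Bags: B1 = {1, 2, 3, 4}  B2 = {1, 2, 4, 5}
Tree: B1–B2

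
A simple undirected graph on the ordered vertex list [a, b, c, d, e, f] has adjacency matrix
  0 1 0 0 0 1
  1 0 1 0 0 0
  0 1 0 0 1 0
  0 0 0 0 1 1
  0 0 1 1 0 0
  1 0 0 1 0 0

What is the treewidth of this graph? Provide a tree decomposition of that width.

Each bag holds 3 vertices, so the decomposition has width 2, which upper-bounds the treewidth. Since b–a–f–d–e–c–b is a cycle in G, G is not acyclic. Forests are exactly the graphs of treewidth ≤ 1, so tw(G) ≥ 2. The upper and lower bounds meet at 2, so that is the treewidth.

Treewidth 2.
One optimal decomposition is:
Bags: B1 = {a, b, f}  B2 = {b, d, f}  B3 = {b, d, e}  B4 = {b, c, e}
Tree: B1–B2, B2–B3, B3–B4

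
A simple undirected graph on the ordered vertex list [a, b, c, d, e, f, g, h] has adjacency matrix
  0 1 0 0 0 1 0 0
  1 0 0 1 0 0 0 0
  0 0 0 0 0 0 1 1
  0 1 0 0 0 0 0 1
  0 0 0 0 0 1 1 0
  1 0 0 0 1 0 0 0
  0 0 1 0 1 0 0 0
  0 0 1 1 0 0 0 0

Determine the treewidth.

A width-2 tree decomposition is:
Bags: B1 = {c, d, h}  B2 = {b, c, d}  B3 = {a, b, c}  B4 = {a, c, f}  B5 = {c, e, f}  B6 = {c, e, g}
Tree: B1–B2, B2–B3, B3–B4, B4–B5, B5–B6
Each bag holds 3 vertices, so the decomposition has width 2, which upper-bounds the treewidth. For the lower bound, G contains the cycle c–h–d–b–a–f–e–g–c, so G is not a forest; only forests have treewidth ≤ 1, hence tw(G) ≥ 2. Hence tw(G) = 2 exactly.

2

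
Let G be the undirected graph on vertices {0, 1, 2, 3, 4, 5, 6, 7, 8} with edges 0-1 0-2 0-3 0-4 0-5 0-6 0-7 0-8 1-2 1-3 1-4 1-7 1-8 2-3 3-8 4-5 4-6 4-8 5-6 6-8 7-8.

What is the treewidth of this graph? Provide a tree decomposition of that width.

Treewidth 3.
Bags: B1 = {0, 1, 4, 8}  B2 = {0, 1, 3, 8}  B3 = {0, 1, 2, 3}  B4 = {0, 4, 6, 8}  B5 = {0, 4, 5, 6}  B6 = {0, 1, 7, 8}
Tree: B1–B2, B2–B3, B1–B4, B4–B5, B2–B6

Every bag has size at most 4, so the width is 4 − 1 = 3 and tw(G) ≤ 3. On the other hand G contains the 4-clique {0, 1, 3, 8}. A clique must lie in a single bag of any decomposition, so no decomposition can have width below 3. The upper and lower bounds meet at 3, so that is the treewidth.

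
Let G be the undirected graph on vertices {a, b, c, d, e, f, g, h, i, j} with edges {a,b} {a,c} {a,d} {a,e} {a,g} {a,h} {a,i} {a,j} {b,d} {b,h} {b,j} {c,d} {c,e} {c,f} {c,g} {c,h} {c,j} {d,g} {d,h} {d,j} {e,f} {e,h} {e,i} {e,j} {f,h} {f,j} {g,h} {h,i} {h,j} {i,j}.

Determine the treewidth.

A width-4 tree decomposition is:
Bags: B1 = {a, c, d, h, j}  B2 = {a, c, e, h, j}  B3 = {c, e, f, h, j}  B4 = {a, e, h, i, j}  B5 = {a, b, d, h, j}  B6 = {a, c, d, g, h}
Tree: B1–B2, B2–B3, B2–B4, B1–B5, B1–B6
The largest bag has 5 vertices, giving width 4; this decomposition certifies tw(G) ≤ 4. For the lower bound, the 5 vertices {a, c, d, g, h} are pairwise adjacent, and any tree decomposition puts a clique entirely inside one bag — forcing width ≥ 4. Combining the bounds, tw(G) = 4.

4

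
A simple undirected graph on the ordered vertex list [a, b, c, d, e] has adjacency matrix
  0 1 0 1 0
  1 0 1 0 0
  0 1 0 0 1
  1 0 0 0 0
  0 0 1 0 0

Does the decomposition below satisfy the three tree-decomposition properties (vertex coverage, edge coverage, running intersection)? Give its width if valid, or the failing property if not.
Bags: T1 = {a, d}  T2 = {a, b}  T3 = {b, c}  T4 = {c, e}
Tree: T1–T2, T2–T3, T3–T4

Yes; width 1.

Checking the three conditions: (i) the bags cover all of {a, b, c, d, e}; (ii) for each edge, some bag contains both endpoints; (iii) the bags containing any fixed vertex form a subtree. All hold, so the decomposition is valid with width 2 − 1 = 1.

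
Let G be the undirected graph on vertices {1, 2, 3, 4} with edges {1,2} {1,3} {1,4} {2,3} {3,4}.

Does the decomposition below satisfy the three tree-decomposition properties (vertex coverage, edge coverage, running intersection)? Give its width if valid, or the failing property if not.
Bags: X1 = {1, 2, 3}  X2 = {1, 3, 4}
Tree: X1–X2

Every vertex of G appears in some bag (union = {1, 2, 3, 4}); every edge is covered by a bag; and for each vertex v the set of bags containing v is connected in the bag tree. The decomposition is therefore valid. The largest bag has 3 vertices, so the width is 2.

Yes; width 2.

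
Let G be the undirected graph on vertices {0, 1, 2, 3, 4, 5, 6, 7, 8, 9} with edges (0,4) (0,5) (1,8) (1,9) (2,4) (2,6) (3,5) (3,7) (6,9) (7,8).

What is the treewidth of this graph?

2

A width-2 tree decomposition is:
Bags: B1 = {2, 4, 6}  B2 = {4, 6, 9}  B3 = {1, 4, 9}  B4 = {1, 4, 8}  B5 = {4, 7, 8}  B6 = {3, 4, 7}  B7 = {3, 4, 5}  B8 = {0, 4, 5}
Tree: B1–B2, B2–B3, B3–B4, B4–B5, B5–B6, B6–B7, B7–B8
Every bag has size at most 3, so the width is 3 − 1 = 2 and tw(G) ≤ 2. The edges 4–2–6–9–1–8–7–3–5–0–4 form a cycle, so G is not a tree and its treewidth is at least 2. The upper and lower bounds meet at 2, so that is the treewidth.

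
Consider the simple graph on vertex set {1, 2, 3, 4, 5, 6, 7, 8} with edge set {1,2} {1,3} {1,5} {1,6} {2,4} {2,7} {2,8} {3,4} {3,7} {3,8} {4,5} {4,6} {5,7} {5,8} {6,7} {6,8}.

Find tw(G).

A width-4 tree decomposition is:
Bags: B1 = {1, 2, 4, 7, 8}  B2 = {1, 4, 6, 7, 8}  B3 = {1, 4, 5, 7, 8}  B4 = {1, 3, 4, 7, 8}
Tree: B1–B2, B2–B3, B3–B4
The largest bag has 5 vertices, giving width 4; this decomposition certifies tw(G) ≤ 4. For the lower bound: the 5 vertex sets {2,7}, {4,6}, {1,5}, {8}, {3} are disjoint, each induces a connected subgraph, and every pair is joined by at least one edge of G. Contracting each set to a single vertex therefore yields K_{5} as a minor, and since treewidth is minor-monotone, tw(G) ≥ tw(K_{5}) = 4. The upper and lower bounds meet at 4, so that is the treewidth.

4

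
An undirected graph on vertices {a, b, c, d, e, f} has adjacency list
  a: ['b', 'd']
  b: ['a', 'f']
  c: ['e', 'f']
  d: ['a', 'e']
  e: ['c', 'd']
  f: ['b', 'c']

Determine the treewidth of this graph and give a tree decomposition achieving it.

Every bag has size at most 3, so the width is 3 − 1 = 2 and tw(G) ≤ 2. Since f–c–e–d–a–b–f is a cycle in G, G is not acyclic. Forests are exactly the graphs of treewidth ≤ 1, so tw(G) ≥ 2. The upper and lower bounds meet at 2, so that is the treewidth.

Treewidth 2.
One optimal decomposition is:
Bags: B1 = {c, e, f}  B2 = {d, e, f}  B3 = {a, d, f}  B4 = {a, b, f}
Tree: B1–B2, B2–B3, B3–B4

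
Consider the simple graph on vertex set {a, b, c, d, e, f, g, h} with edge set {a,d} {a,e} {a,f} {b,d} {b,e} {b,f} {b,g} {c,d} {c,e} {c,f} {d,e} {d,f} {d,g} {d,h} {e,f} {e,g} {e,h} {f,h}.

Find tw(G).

3

A width-3 tree decomposition is:
Bags: B1 = {b, d, e, f}  B2 = {d, e, f, h}  B3 = {c, d, e, f}  B4 = {a, d, e, f}  B5 = {b, d, e, g}
Tree: B1–B2, B1–B3, B3–B4, B1–B5
Each bag holds 4 vertices, so the decomposition has width 3, which upper-bounds the treewidth. For the lower bound, the 4 vertices {b, d, e, g} are pairwise adjacent, and any tree decomposition puts a clique entirely inside one bag — forcing width ≥ 3. Hence tw(G) = 3 exactly.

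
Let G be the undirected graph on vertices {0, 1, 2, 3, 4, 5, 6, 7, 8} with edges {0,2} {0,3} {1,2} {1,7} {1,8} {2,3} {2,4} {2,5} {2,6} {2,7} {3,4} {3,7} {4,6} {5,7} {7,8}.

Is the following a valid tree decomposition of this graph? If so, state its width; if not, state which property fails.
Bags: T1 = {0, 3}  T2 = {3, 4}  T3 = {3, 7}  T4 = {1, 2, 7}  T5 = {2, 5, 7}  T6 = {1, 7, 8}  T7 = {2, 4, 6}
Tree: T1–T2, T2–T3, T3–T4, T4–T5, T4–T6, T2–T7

A tree decomposition must satisfy three properties: every vertex lies in some bag; for every edge, both endpoints lie together in some bag; and for every vertex, the bags containing it form a connected subtree. Here edge (2,0) lies in no bag, so the decomposition is invalid.

No — edge (2,0) lies in no bag.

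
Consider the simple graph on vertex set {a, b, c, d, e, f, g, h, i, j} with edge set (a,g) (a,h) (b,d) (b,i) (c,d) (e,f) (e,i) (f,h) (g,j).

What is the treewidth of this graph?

1

A width-1 tree decomposition is:
Bags: B1 = {g, j}  B2 = {a, g}  B3 = {a, h}  B4 = {f, h}  B5 = {e, f}  B6 = {e, i}  B7 = {b, i}  B8 = {b, d}  B9 = {c, d}
Tree: B1–B2, B2–B3, B3–B4, B4–B5, B5–B6, B6–B7, B7–B8, B8–B9
Every bag has size at most 2, so the width is 2 − 1 = 1 and tw(G) ≤ 1. G has an edge, so its treewidth is at least 1. Therefore the treewidth is 1.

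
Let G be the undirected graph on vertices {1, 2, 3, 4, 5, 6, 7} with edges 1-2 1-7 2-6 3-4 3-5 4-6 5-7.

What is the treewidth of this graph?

2

A width-2 tree decomposition is:
Bags: B1 = {3, 4, 5}  B2 = {4, 5, 6}  B3 = {2, 5, 6}  B4 = {1, 2, 5}  B5 = {1, 5, 7}
Tree: B1–B2, B2–B3, B3–B4, B4–B5
Every bag has size at most 3, so the width is 3 − 1 = 2 and tw(G) ≤ 2. Since 5–3–4–6–2–1–7–5 is a cycle in G, G is not acyclic. Forests are exactly the graphs of treewidth ≤ 1, so tw(G) ≥ 2. Therefore the treewidth is 2.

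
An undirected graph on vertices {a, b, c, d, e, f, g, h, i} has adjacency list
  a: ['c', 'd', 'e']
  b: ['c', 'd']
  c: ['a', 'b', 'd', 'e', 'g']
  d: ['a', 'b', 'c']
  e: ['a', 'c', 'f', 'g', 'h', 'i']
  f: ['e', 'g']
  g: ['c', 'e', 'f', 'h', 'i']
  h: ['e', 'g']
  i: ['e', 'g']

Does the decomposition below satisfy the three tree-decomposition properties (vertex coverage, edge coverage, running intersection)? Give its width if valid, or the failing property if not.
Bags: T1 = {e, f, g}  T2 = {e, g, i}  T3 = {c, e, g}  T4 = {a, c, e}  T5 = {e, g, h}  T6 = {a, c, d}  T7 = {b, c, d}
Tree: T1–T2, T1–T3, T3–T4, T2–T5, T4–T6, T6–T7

Every vertex of G appears in some bag (union = {a, b, c, d, e, f, g, h, i}); every edge is covered by a bag; and for each vertex v the set of bags containing v is connected in the bag tree. The decomposition is therefore valid. The largest bag has 3 vertices, so the width is 2.

Yes; width 2.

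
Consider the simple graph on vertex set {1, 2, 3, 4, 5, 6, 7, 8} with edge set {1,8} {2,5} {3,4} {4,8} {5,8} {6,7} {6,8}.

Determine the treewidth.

1

A width-1 tree decomposition is:
Bags: B1 = {1, 8}  B2 = {5, 8}  B3 = {4, 8}  B4 = {3, 4}  B5 = {6, 8}  B6 = {2, 5}  B7 = {6, 7}
Tree: B1–B2, B1–B3, B3–B4, B3–B5, B2–B6, B5–B7
Every bag has size at most 2, so the width is 2 − 1 = 1 and tw(G) ≤ 1. Since G has at least one edge (e.g. 1–8), it is not an edgeless graph, so tw(G) ≥ 1. Combining the bounds, tw(G) = 1.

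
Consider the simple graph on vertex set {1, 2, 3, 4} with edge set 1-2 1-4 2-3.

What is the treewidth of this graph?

A width-1 tree decomposition is:
Bags: B1 = {1, 4}  B2 = {1, 2}  B3 = {2, 3}
Tree: B1–B2, B2–B3
Each bag holds 2 vertices, so the decomposition has width 1, which upper-bounds the treewidth. Since G has at least one edge (e.g. 4–1), it is not an edgeless graph, so tw(G) ≥ 1. Hence tw(G) = 1 exactly.

1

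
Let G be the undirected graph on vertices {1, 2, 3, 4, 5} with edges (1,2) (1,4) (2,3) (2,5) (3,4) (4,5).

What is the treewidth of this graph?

2

A width-2 tree decomposition is:
Bags: B1 = {2, 3, 4}  B2 = {1, 2, 4}  B3 = {2, 4, 5}
Tree: B1–B2, B2–B3
Each bag holds 3 vertices, so the decomposition has width 2, which upper-bounds the treewidth. The edges 3–4–1–2–3 form a cycle, so G is not a tree and its treewidth is at least 2. The upper and lower bounds meet at 2, so that is the treewidth.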